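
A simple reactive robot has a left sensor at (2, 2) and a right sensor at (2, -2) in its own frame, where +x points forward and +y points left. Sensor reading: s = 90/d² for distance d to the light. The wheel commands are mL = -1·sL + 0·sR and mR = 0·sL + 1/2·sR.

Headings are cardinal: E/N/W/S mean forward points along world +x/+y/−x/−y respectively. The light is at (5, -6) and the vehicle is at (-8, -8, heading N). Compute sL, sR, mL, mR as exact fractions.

2/5 90/121 -2/5 45/121

left sensor world pos  = (-10, -6); dL² = 225
right sensor world pos = (-6, -6); dR² = 121
sL = 90/225 = 2/5
sR = 90/121 = 90/121
mL = -1·sL + 0·sR = -2/5
mR = 0·sL + 1/2·sR = 45/121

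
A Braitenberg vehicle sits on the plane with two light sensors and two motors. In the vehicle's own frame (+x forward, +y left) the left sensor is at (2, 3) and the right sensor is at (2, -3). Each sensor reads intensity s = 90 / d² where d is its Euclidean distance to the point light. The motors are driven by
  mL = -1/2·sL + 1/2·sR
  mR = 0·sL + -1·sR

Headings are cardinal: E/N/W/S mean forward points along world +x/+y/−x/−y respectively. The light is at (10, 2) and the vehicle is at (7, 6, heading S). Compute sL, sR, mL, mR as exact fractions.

45/2 9/4 -81/8 -9/4

left sensor world pos  = (10, 4); dL² = 4
right sensor world pos = (4, 4); dR² = 40
sL = 90/4 = 45/2
sR = 90/40 = 9/4
mL = -1/2·sL + 1/2·sR = -81/8
mR = 0·sL + -1·sR = -9/4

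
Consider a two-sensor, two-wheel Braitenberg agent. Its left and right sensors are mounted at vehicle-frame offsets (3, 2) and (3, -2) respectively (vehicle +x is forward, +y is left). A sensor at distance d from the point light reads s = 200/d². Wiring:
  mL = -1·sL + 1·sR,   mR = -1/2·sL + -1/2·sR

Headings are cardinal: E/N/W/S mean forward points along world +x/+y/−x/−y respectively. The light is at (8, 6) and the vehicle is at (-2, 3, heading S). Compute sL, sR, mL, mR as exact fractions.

2 10/9 -8/9 -14/9

left sensor world pos  = (0, 0); dL² = 100
right sensor world pos = (-4, 0); dR² = 180
sL = 200/100 = 2
sR = 200/180 = 10/9
mL = -1·sL + 1·sR = -8/9
mR = -1/2·sL + -1/2·sR = -14/9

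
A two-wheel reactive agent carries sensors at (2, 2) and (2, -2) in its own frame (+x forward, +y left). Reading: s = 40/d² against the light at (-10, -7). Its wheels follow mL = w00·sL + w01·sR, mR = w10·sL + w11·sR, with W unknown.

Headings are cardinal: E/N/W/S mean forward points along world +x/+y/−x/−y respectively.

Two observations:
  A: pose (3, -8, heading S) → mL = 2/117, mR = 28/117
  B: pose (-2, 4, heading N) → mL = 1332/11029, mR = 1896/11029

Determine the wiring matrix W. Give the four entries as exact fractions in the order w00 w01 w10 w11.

1 -1/2 1/2 1/2

obs A: pose=(3,-8,S) → sL=20/117, sR=4/13, mL=2/117, mR=28/117
obs B: pose=(-2,4,N) → sL=8/41, sR=40/269, mL=1332/11029, mR=1896/11029
sensor matrix S = [[20/117, 4/13], [8/41, 40/269]]; det S = -44672/1290393
solve [mL_A; mL_B] = S·[w00; w01] and [mR_A; mR_B] = S·[w10; w11]:
  w00 = 1, w01 = -1/2, w10 = 1/2, w11 = 1/2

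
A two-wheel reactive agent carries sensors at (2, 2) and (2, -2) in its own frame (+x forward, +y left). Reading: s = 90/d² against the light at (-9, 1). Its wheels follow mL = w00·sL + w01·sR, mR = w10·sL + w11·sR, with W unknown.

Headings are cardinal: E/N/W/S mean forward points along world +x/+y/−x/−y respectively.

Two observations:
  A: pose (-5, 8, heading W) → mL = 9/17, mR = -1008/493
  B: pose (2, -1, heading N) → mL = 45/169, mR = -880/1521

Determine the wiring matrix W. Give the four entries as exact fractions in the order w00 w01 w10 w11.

obs A: pose=(-5,8,W) → sL=90/29, sR=18/17, mL=9/17, mR=-1008/493
obs B: pose=(2,-1,N) → sL=10/9, sR=90/169, mL=45/169, mR=-880/1521
sensor matrix S = [[90/29, 18/17], [10/9, 90/169]]; det S = 39680/83317
solve [mL_A; mL_B] = S·[w00; w01] and [mR_A; mR_B] = S·[w10; w11]:
  w00 = 0, w01 = 1/2, w10 = -1, w11 = 1

0 1/2 -1 1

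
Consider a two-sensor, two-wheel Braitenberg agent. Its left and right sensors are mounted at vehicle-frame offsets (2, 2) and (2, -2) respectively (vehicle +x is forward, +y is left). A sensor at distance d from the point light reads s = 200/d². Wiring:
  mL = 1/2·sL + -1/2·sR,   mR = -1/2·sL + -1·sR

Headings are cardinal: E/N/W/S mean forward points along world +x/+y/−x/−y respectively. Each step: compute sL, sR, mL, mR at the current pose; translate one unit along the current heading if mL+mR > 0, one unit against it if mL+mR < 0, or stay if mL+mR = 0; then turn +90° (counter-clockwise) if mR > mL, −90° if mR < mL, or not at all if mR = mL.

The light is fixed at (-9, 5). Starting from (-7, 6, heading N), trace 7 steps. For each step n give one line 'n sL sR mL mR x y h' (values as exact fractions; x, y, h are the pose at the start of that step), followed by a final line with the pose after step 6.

n=0: pose=(-7,6,N); sL=200/9, sR=8; mL=64/9, mR=-172/9; mL+mR=-12 → advance -1; mR−mL=-236/9 → turn -1·90°
n=1: pose=(-7,5,E); sL=10, sR=10; mL=0, mR=-15; mL+mR=-15 → advance -1; mR−mL=-15 → turn -1·90°
n=2: pose=(-8,5,S); sL=200/13, sR=40; mL=-160/13, mR=-620/13; mL+mR=-60 → advance -1; mR−mL=-460/13 → turn -1·90°
n=3: pose=(-8,6,W); sL=100, sR=20; mL=40, mR=-70; mL+mR=-30 → advance -1; mR−mL=-110 → turn -1·90°
n=4: pose=(-7,6,N); sL=200/9, sR=8; mL=64/9, mR=-172/9; mL+mR=-12 → advance -1; mR−mL=-236/9 → turn -1·90°
n=5: pose=(-7,5,E); sL=10, sR=10; mL=0, mR=-15; mL+mR=-15 → advance -1; mR−mL=-15 → turn -1·90°
n=6: pose=(-8,5,S); sL=200/13, sR=40; mL=-160/13, mR=-620/13; mL+mR=-60 → advance -1; mR−mL=-460/13 → turn -1·90°

0 200/9 8 64/9 -172/9 -7 6 N
1 10 10 0 -15 -7 5 E
2 200/13 40 -160/13 -620/13 -8 5 S
3 100 20 40 -70 -8 6 W
4 200/9 8 64/9 -172/9 -7 6 N
5 10 10 0 -15 -7 5 E
6 200/13 40 -160/13 -620/13 -8 5 S
final -8 6 W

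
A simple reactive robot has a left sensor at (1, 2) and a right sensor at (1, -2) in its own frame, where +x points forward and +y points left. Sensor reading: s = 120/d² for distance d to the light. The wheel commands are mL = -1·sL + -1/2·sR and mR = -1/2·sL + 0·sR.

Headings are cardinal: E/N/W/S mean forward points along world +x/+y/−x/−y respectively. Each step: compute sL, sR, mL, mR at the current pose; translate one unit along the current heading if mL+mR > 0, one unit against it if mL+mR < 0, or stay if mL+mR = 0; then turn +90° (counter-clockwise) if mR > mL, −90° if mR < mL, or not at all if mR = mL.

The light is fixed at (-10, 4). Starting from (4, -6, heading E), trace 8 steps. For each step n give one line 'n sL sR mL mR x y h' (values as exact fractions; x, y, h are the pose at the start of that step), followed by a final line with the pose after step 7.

n=0: pose=(4,-6,E); sL=120/289, sR=40/123; mL=-20540/35547, mR=-60/289; mL+mR=-27920/35547 → advance -1; mR−mL=13160/35547 → turn +1·90°
n=1: pose=(3,-6,N); sL=60/101, sR=20/51; mL=-4070/5151, mR=-30/101; mL+mR=-5600/5151 → advance -1; mR−mL=2540/5151 → turn +1·90°
n=2: pose=(3,-7,W); sL=120/313, sR=8/15; mL=-3052/4695, mR=-60/313; mL+mR=-3952/4695 → advance -1; mR−mL=2152/4695 → turn +1·90°
n=3: pose=(4,-7,S); sL=3/10, sR=5/12; mL=-61/120, mR=-3/20; mL+mR=-79/120 → advance -1; mR−mL=43/120 → turn +1·90°
n=4: pose=(4,-6,E); sL=120/289, sR=40/123; mL=-20540/35547, mR=-60/289; mL+mR=-27920/35547 → advance -1; mR−mL=13160/35547 → turn +1·90°
n=5: pose=(3,-6,N); sL=60/101, sR=20/51; mL=-4070/5151, mR=-30/101; mL+mR=-5600/5151 → advance -1; mR−mL=2540/5151 → turn +1·90°
n=6: pose=(3,-7,W); sL=120/313, sR=8/15; mL=-3052/4695, mR=-60/313; mL+mR=-3952/4695 → advance -1; mR−mL=2152/4695 → turn +1·90°
n=7: pose=(4,-7,S); sL=3/10, sR=5/12; mL=-61/120, mR=-3/20; mL+mR=-79/120 → advance -1; mR−mL=43/120 → turn +1·90°

0 120/289 40/123 -20540/35547 -60/289 4 -6 E
1 60/101 20/51 -4070/5151 -30/101 3 -6 N
2 120/313 8/15 -3052/4695 -60/313 3 -7 W
3 3/10 5/12 -61/120 -3/20 4 -7 S
4 120/289 40/123 -20540/35547 -60/289 4 -6 E
5 60/101 20/51 -4070/5151 -30/101 3 -6 N
6 120/313 8/15 -3052/4695 -60/313 3 -7 W
7 3/10 5/12 -61/120 -3/20 4 -7 S
final 4 -6 E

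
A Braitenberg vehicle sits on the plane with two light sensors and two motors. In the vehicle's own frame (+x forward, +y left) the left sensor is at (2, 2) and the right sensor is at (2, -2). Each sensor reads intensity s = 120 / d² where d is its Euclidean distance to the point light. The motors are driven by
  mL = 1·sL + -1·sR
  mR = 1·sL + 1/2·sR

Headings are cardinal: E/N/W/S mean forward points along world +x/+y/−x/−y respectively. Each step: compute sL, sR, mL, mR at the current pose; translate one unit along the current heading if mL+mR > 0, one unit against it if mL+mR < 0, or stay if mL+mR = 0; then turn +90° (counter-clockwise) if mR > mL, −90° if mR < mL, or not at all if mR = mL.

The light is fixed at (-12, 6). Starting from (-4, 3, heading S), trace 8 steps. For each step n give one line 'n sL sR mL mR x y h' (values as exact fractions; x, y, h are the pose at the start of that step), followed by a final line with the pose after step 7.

n=0: pose=(-4,3,S); sL=24/25, sR=120/61; mL=-1536/1525, mR=2964/1525; mL+mR=1428/1525 → advance +1; mR−mL=180/61 → turn +1·90°
n=1: pose=(-4,2,E); sL=15/13, sR=15/17; mL=60/221, mR=705/442; mL+mR=825/442 → advance +1; mR−mL=45/34 → turn +1·90°
n=2: pose=(-3,2,N); sL=120/53, sR=24/25; mL=1728/1325, mR=3636/1325; mL+mR=5364/1325 → advance +1; mR−mL=36/25 → turn +1·90°
n=3: pose=(-3,3,W); sL=60/37, sR=12/5; mL=-144/185, mR=522/185; mL+mR=378/185 → advance +1; mR−mL=18/5 → turn +1·90°
n=4: pose=(-4,3,S); sL=24/25, sR=120/61; mL=-1536/1525, mR=2964/1525; mL+mR=1428/1525 → advance +1; mR−mL=180/61 → turn +1·90°
n=5: pose=(-4,2,E); sL=15/13, sR=15/17; mL=60/221, mR=705/442; mL+mR=825/442 → advance +1; mR−mL=45/34 → turn +1·90°
n=6: pose=(-3,2,N); sL=120/53, sR=24/25; mL=1728/1325, mR=3636/1325; mL+mR=5364/1325 → advance +1; mR−mL=36/25 → turn +1·90°
n=7: pose=(-3,3,W); sL=60/37, sR=12/5; mL=-144/185, mR=522/185; mL+mR=378/185 → advance +1; mR−mL=18/5 → turn +1·90°

0 24/25 120/61 -1536/1525 2964/1525 -4 3 S
1 15/13 15/17 60/221 705/442 -4 2 E
2 120/53 24/25 1728/1325 3636/1325 -3 2 N
3 60/37 12/5 -144/185 522/185 -3 3 W
4 24/25 120/61 -1536/1525 2964/1525 -4 3 S
5 15/13 15/17 60/221 705/442 -4 2 E
6 120/53 24/25 1728/1325 3636/1325 -3 2 N
7 60/37 12/5 -144/185 522/185 -3 3 W
final -4 3 S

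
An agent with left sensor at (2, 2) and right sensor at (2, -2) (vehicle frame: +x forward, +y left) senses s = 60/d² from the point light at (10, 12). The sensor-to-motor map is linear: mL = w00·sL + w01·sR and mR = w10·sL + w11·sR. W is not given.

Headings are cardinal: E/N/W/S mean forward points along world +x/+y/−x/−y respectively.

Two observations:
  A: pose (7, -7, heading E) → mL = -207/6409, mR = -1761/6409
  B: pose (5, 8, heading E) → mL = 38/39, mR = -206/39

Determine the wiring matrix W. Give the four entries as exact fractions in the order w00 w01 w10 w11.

obs A: pose=(7,-7,E) → sL=6/29, sR=30/221, mL=-207/6409, mR=-1761/6409
obs B: pose=(5,8,E) → sL=60/13, sR=4/3, mL=38/39, mR=-206/39
sensor matrix S = [[6/29, 30/221], [60/13, 4/3]]; det S = -29216/83317
solve [mL_A; mL_B] = S·[w00; w01] and [mR_A; mR_B] = S·[w10; w11]:
  w00 = 1/2, w01 = -1, w10 = -1, w11 = -1/2

1/2 -1 -1 -1/2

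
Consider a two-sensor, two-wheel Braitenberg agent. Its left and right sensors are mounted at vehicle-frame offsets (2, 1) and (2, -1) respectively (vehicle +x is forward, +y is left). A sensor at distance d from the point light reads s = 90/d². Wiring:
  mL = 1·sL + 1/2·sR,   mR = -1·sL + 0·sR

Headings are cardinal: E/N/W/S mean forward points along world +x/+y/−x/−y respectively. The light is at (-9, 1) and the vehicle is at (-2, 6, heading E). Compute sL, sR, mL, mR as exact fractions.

left sensor world pos  = (0, 7); dL² = 117
right sensor world pos = (0, 5); dR² = 97
sL = 90/117 = 10/13
sR = 90/97 = 90/97
mL = 1·sL + 1/2·sR = 1555/1261
mR = -1·sL + 0·sR = -10/13

10/13 90/97 1555/1261 -10/13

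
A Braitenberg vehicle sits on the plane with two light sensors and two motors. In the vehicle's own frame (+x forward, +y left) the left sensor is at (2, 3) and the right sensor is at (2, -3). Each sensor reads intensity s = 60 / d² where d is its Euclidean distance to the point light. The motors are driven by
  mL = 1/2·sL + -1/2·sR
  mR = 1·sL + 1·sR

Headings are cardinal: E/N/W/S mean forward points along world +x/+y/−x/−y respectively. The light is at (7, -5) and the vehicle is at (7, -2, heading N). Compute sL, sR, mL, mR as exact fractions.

30/17 30/17 0 60/17

left sensor world pos  = (4, 0); dL² = 34
right sensor world pos = (10, 0); dR² = 34
sL = 60/34 = 30/17
sR = 60/34 = 30/17
mL = 1/2·sL + -1/2·sR = 0
mR = 1·sL + 1·sR = 60/17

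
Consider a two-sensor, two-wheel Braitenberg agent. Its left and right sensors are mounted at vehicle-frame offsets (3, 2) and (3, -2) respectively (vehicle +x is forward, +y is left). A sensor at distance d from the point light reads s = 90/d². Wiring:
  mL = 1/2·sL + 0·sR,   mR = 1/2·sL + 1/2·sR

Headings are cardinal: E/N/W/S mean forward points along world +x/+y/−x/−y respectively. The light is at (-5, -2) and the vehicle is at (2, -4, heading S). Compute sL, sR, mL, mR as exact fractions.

45/53 9/5 45/106 351/265

left sensor world pos  = (4, -7); dL² = 106
right sensor world pos = (0, -7); dR² = 50
sL = 90/106 = 45/53
sR = 90/50 = 9/5
mL = 1/2·sL + 0·sR = 45/106
mR = 1/2·sL + 1/2·sR = 351/265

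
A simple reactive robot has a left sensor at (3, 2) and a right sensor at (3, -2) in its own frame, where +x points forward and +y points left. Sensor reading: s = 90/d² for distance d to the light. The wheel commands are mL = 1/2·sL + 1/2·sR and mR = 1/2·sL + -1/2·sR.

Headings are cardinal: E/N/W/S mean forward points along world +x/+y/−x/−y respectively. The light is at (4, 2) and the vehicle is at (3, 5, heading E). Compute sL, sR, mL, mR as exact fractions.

90/29 18 306/29 -216/29

left sensor world pos  = (6, 7); dL² = 29
right sensor world pos = (6, 3); dR² = 5
sL = 90/29 = 90/29
sR = 90/5 = 18
mL = 1/2·sL + 1/2·sR = 306/29
mR = 1/2·sL + -1/2·sR = -216/29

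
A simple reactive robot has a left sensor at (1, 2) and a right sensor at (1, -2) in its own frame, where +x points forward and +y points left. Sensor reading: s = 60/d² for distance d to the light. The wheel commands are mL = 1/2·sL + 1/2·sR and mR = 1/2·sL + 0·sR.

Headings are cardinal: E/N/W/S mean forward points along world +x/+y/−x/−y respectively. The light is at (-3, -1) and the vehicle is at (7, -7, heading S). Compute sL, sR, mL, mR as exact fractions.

60/193 60/113 9180/21809 30/193

left sensor world pos  = (9, -8); dL² = 193
right sensor world pos = (5, -8); dR² = 113
sL = 60/193 = 60/193
sR = 60/113 = 60/113
mL = 1/2·sL + 1/2·sR = 9180/21809
mR = 1/2·sL + 0·sR = 30/193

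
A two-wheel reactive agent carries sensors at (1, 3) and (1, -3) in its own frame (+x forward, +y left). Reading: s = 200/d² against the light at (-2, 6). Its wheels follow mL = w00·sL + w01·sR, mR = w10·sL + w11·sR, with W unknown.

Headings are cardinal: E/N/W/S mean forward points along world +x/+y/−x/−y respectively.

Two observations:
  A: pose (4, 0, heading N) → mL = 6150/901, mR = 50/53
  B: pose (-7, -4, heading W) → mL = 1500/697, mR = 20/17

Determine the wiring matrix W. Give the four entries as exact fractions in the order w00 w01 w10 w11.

1 1/2 0 1/2

obs A: pose=(4,0,N) → sL=100/17, sR=100/53, mL=6150/901, mR=50/53
obs B: pose=(-7,-4,W) → sL=40/41, sR=40/17, mL=1500/697, mR=20/17
sensor matrix S = [[100/17, 100/53], [40/41, 40/17]]; det S = 7536000/627997
solve [mL_A; mL_B] = S·[w00; w01] and [mR_A; mR_B] = S·[w10; w11]:
  w00 = 1, w01 = 1/2, w10 = 0, w11 = 1/2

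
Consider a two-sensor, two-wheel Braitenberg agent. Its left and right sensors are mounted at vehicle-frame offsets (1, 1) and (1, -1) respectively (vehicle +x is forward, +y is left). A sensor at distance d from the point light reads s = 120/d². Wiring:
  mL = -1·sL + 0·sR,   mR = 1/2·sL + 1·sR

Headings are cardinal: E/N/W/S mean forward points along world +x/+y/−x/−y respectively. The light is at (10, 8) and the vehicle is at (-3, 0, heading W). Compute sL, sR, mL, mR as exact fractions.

120/277 24/49 -120/277 9588/13573

left sensor world pos  = (-4, -1); dL² = 277
right sensor world pos = (-4, 1); dR² = 245
sL = 120/277 = 120/277
sR = 120/245 = 24/49
mL = -1·sL + 0·sR = -120/277
mR = 1/2·sL + 1·sR = 9588/13573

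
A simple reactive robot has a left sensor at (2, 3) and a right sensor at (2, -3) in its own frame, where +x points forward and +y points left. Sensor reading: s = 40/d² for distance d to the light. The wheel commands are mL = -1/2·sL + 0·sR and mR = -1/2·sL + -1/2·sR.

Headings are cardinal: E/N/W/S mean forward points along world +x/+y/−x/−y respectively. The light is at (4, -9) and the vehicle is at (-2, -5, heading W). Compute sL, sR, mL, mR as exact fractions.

left sensor world pos  = (-4, -8); dL² = 65
right sensor world pos = (-4, -2); dR² = 113
sL = 40/65 = 8/13
sR = 40/113 = 40/113
mL = -1/2·sL + 0·sR = -4/13
mR = -1/2·sL + -1/2·sR = -712/1469

8/13 40/113 -4/13 -712/1469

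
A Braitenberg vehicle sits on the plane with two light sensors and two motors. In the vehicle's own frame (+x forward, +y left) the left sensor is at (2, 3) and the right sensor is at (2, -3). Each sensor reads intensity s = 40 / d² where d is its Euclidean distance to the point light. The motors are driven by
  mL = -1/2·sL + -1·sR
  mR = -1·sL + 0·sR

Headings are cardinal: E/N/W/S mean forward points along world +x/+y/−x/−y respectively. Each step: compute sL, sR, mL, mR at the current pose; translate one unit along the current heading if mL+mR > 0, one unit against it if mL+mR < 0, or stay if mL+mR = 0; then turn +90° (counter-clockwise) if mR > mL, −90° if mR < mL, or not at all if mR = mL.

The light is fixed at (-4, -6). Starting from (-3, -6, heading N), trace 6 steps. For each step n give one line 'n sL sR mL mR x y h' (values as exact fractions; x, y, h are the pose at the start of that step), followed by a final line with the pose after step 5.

n=0: pose=(-3,-6,N); sL=5, sR=2; mL=-9/2, mR=-5; mL+mR=-19/2 → advance -1; mR−mL=-1/2 → turn -1·90°
n=1: pose=(-3,-7,E); sL=40/13, sR=8/5; mL=-204/65, mR=-40/13; mL+mR=-404/65 → advance -1; mR−mL=4/65 → turn +1·90°
n=2: pose=(-4,-7,N); sL=4, sR=4; mL=-6, mR=-4; mL+mR=-10 → advance -1; mR−mL=2 → turn +1·90°
n=3: pose=(-4,-8,W); sL=40/29, sR=8; mL=-252/29, mR=-40/29; mL+mR=-292/29 → advance -1; mR−mL=212/29 → turn +1·90°
n=4: pose=(-3,-8,S); sL=5/4, sR=2; mL=-21/8, mR=-5/4; mL+mR=-31/8 → advance -1; mR−mL=11/8 → turn +1·90°
n=5: pose=(-3,-7,E); sL=40/13, sR=8/5; mL=-204/65, mR=-40/13; mL+mR=-404/65 → advance -1; mR−mL=4/65 → turn +1·90°

0 5 2 -9/2 -5 -3 -6 N
1 40/13 8/5 -204/65 -40/13 -3 -7 E
2 4 4 -6 -4 -4 -7 N
3 40/29 8 -252/29 -40/29 -4 -8 W
4 5/4 2 -21/8 -5/4 -3 -8 S
5 40/13 8/5 -204/65 -40/13 -3 -7 E
final -4 -7 N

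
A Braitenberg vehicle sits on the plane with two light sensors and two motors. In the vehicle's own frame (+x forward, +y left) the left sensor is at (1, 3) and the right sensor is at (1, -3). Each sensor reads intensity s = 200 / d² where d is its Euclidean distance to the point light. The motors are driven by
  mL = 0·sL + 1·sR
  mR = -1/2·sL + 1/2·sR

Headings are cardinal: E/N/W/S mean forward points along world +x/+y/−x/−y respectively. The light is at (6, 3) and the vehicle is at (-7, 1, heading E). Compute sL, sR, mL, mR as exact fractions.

40/29 200/169 200/169 -480/4901

left sensor world pos  = (-6, 4); dL² = 145
right sensor world pos = (-6, -2); dR² = 169
sL = 200/145 = 40/29
sR = 200/169 = 200/169
mL = 0·sL + 1·sR = 200/169
mR = -1/2·sL + 1/2·sR = -480/4901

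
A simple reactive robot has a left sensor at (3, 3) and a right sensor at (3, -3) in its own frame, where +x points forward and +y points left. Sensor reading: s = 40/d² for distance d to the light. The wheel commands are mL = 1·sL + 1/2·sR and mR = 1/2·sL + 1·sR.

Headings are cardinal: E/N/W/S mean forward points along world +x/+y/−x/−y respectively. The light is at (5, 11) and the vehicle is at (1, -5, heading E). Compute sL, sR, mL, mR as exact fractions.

4/17 20/181 894/3077 702/3077

left sensor world pos  = (4, -2); dL² = 170
right sensor world pos = (4, -8); dR² = 362
sL = 40/170 = 4/17
sR = 40/362 = 20/181
mL = 1·sL + 1/2·sR = 894/3077
mR = 1/2·sL + 1·sR = 702/3077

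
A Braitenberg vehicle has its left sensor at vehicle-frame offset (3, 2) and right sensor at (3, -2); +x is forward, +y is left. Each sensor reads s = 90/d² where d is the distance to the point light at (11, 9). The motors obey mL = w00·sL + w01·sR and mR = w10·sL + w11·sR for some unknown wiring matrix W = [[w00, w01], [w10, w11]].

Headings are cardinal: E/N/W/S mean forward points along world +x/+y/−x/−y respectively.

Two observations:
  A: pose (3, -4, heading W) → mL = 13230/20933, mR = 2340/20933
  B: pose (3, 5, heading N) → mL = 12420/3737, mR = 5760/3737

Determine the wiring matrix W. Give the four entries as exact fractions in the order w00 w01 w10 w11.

1 1 -1 1

obs A: pose=(3,-4,W) → sL=45/173, sR=45/121, mL=13230/20933, mR=2340/20933
obs B: pose=(3,5,N) → sL=90/101, sR=90/37, mL=12420/3737, mR=5760/3737
sensor matrix S = [[45/173, 45/121], [90/101, 90/37]]; det S = 23571000/78226621
solve [mL_A; mL_B] = S·[w00; w01] and [mR_A; mR_B] = S·[w10; w11]:
  w00 = 1, w01 = 1, w10 = -1, w11 = 1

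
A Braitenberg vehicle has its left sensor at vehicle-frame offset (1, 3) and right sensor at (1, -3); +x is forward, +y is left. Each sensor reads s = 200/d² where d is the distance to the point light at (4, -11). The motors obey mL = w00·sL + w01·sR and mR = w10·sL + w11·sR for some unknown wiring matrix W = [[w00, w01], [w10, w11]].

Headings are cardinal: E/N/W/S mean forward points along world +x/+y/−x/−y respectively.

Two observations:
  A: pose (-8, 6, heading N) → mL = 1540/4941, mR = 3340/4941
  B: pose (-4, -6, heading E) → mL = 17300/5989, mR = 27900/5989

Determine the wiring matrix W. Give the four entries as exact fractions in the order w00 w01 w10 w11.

-1/2 1 1/2 1

obs A: pose=(-8,6,N) → sL=200/549, sR=40/81, mL=1540/4941, mR=3340/4941
obs B: pose=(-4,-6,E) → sL=200/113, sR=200/53, mL=17300/5989, mR=27900/5989
sensor matrix S = [[200/549, 40/81], [200/113, 200/53]]; det S = 14816000/29591649
solve [mL_A; mL_B] = S·[w00; w01] and [mR_A; mR_B] = S·[w10; w11]:
  w00 = -1/2, w01 = 1, w10 = 1/2, w11 = 1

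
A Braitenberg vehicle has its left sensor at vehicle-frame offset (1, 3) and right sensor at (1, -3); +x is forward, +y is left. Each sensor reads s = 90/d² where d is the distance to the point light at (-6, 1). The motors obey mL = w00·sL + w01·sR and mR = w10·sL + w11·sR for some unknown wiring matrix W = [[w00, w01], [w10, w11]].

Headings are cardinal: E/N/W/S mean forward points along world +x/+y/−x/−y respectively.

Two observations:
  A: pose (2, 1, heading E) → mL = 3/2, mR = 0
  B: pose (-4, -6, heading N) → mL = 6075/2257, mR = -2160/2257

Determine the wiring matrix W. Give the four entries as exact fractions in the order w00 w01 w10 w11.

1/2 1 -1 1

obs A: pose=(2,1,E) → sL=1, sR=1, mL=3/2, mR=0
obs B: pose=(-4,-6,N) → sL=90/37, sR=90/61, mL=6075/2257, mR=-2160/2257
sensor matrix S = [[1, 1], [90/37, 90/61]]; det S = -2160/2257
solve [mL_A; mL_B] = S·[w00; w01] and [mR_A; mR_B] = S·[w10; w11]:
  w00 = 1/2, w01 = 1, w10 = -1, w11 = 1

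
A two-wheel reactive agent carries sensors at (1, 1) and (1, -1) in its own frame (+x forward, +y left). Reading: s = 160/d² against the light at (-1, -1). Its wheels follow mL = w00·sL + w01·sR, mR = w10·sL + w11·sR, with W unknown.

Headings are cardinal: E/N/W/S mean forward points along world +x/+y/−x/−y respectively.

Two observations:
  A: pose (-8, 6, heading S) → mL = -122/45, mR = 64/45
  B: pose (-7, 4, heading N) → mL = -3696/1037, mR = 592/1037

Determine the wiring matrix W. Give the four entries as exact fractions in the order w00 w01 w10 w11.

obs A: pose=(-8,6,S) → sL=20/9, sR=8/5, mL=-122/45, mR=64/45
obs B: pose=(-7,4,N) → sL=32/17, sR=160/61, mL=-3696/1037, mR=592/1037
sensor matrix S = [[20/9, 8/5], [32/17, 160/61]]; det S = 131456/46665
solve [mL_A; mL_B] = S·[w00; w01] and [mR_A; mR_B] = S·[w10; w11]:
  w00 = -1/2, w01 = -1, w10 = 1, w11 = -1/2

-1/2 -1 1 -1/2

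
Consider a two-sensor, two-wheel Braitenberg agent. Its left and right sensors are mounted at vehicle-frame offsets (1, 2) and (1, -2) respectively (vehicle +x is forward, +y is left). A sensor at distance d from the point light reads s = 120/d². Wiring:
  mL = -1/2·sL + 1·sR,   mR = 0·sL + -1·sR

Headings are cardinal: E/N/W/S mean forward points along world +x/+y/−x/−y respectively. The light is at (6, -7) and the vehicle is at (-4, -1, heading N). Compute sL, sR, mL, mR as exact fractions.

120/193 120/113 16380/21809 -120/113

left sensor world pos  = (-6, 0); dL² = 193
right sensor world pos = (-2, 0); dR² = 113
sL = 120/193 = 120/193
sR = 120/113 = 120/113
mL = -1/2·sL + 1·sR = 16380/21809
mR = 0·sL + -1·sR = -120/113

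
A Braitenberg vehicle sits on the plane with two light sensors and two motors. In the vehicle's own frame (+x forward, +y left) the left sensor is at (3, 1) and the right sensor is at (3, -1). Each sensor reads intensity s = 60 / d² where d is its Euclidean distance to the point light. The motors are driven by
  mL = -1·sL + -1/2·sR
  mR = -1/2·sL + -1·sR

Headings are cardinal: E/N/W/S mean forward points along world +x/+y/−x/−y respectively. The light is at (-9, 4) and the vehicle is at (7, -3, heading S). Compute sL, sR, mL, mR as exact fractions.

left sensor world pos  = (8, -6); dL² = 389
right sensor world pos = (6, -6); dR² = 325
sL = 60/389 = 60/389
sR = 60/325 = 12/65
mL = -1·sL + -1/2·sR = -6234/25285
mR = -1/2·sL + -1·sR = -6618/25285

60/389 12/65 -6234/25285 -6618/25285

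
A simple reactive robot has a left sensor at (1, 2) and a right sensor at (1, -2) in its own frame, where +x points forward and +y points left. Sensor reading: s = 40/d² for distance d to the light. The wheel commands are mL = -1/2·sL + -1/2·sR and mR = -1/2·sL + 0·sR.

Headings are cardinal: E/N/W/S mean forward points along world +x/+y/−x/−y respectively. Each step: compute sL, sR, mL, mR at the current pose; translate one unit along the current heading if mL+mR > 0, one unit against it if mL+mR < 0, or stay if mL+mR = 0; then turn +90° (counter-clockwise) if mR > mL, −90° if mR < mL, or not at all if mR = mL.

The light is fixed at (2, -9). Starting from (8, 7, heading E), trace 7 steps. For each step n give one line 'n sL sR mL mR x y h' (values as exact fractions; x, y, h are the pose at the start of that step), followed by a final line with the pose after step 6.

0 40/373 8/49 -2472/18277 -20/373 8 7 E
1 20/149 20/169 -3180/25181 -10/149 7 7 N
2 8/37 8/61 -392/2257 -4/37 7 6 W
3 2/13 10/53 -118/689 -1/13 8 6 S
4 40/373 8/49 -2472/18277 -20/373 8 7 E
5 20/149 20/169 -3180/25181 -10/149 7 7 N
6 8/37 8/61 -392/2257 -4/37 7 6 W
final 8 6 S

n=0: pose=(8,7,E); sL=40/373, sR=8/49; mL=-2472/18277, mR=-20/373; mL+mR=-3452/18277 → advance -1; mR−mL=4/49 → turn +1·90°
n=1: pose=(7,7,N); sL=20/149, sR=20/169; mL=-3180/25181, mR=-10/149; mL+mR=-4870/25181 → advance -1; mR−mL=10/169 → turn +1·90°
n=2: pose=(7,6,W); sL=8/37, sR=8/61; mL=-392/2257, mR=-4/37; mL+mR=-636/2257 → advance -1; mR−mL=4/61 → turn +1·90°
n=3: pose=(8,6,S); sL=2/13, sR=10/53; mL=-118/689, mR=-1/13; mL+mR=-171/689 → advance -1; mR−mL=5/53 → turn +1·90°
n=4: pose=(8,7,E); sL=40/373, sR=8/49; mL=-2472/18277, mR=-20/373; mL+mR=-3452/18277 → advance -1; mR−mL=4/49 → turn +1·90°
n=5: pose=(7,7,N); sL=20/149, sR=20/169; mL=-3180/25181, mR=-10/149; mL+mR=-4870/25181 → advance -1; mR−mL=10/169 → turn +1·90°
n=6: pose=(7,6,W); sL=8/37, sR=8/61; mL=-392/2257, mR=-4/37; mL+mR=-636/2257 → advance -1; mR−mL=4/61 → turn +1·90°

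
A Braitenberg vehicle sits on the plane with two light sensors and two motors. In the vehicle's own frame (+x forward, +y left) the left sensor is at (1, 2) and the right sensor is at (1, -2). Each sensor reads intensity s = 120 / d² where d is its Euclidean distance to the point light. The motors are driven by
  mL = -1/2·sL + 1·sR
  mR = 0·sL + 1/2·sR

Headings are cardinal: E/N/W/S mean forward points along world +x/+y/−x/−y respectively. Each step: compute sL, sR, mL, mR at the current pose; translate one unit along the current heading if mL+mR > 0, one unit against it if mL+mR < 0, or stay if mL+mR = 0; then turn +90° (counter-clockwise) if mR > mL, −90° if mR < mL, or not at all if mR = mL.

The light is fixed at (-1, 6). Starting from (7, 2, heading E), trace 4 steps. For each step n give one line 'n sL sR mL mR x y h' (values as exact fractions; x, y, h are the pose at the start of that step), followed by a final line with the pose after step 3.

n=0: pose=(7,2,E); sL=24/17, sR=40/39; mL=212/663, mR=20/39; mL+mR=184/221 → advance +1; mR−mL=128/663 → turn +1·90°
n=1: pose=(8,2,N); sL=60/29, sR=12/13; mL=-42/377, mR=6/13; mL+mR=132/377 → advance +1; mR−mL=216/377 → turn +1·90°
n=2: pose=(8,3,W); sL=120/89, sR=24/13; mL=1356/1157, mR=12/13; mL+mR=2424/1157 → advance +1; mR−mL=-288/1157 → turn -1·90°
n=3: pose=(7,3,N); sL=3, sR=15/13; mL=-9/26, mR=15/26; mL+mR=3/13 → advance +1; mR−mL=12/13 → turn +1·90°

0 24/17 40/39 212/663 20/39 7 2 E
1 60/29 12/13 -42/377 6/13 8 2 N
2 120/89 24/13 1356/1157 12/13 8 3 W
3 3 15/13 -9/26 15/26 7 3 N
final 7 4 W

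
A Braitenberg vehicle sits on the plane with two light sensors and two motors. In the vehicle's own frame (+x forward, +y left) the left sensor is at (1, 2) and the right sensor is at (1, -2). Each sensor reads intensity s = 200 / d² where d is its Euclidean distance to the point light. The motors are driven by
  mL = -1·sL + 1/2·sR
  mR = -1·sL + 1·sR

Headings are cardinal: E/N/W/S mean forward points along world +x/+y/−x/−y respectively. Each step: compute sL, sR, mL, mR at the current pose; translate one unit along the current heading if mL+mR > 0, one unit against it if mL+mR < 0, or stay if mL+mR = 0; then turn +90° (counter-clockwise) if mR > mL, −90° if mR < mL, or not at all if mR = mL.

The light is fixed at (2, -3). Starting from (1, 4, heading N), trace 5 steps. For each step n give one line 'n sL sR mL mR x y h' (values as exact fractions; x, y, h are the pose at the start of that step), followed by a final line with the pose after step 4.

0 200/73 40/13 -1140/949 320/949 1 4 N
1 10 50/17 -145/17 -120/17 1 3 W
2 200/29 200/29 -100/29 0 2 3 S
3 100/41 100/13 750/533 2800/533 2 4 E
4 40/13 200/73 -1620/949 -320/949 3 4 N
final 3 3 W

n=0: pose=(1,4,N); sL=200/73, sR=40/13; mL=-1140/949, mR=320/949; mL+mR=-820/949 → advance -1; mR−mL=20/13 → turn +1·90°
n=1: pose=(1,3,W); sL=10, sR=50/17; mL=-145/17, mR=-120/17; mL+mR=-265/17 → advance -1; mR−mL=25/17 → turn +1·90°
n=2: pose=(2,3,S); sL=200/29, sR=200/29; mL=-100/29, mR=0; mL+mR=-100/29 → advance -1; mR−mL=100/29 → turn +1·90°
n=3: pose=(2,4,E); sL=100/41, sR=100/13; mL=750/533, mR=2800/533; mL+mR=3550/533 → advance +1; mR−mL=50/13 → turn +1·90°
n=4: pose=(3,4,N); sL=40/13, sR=200/73; mL=-1620/949, mR=-320/949; mL+mR=-1940/949 → advance -1; mR−mL=100/73 → turn +1·90°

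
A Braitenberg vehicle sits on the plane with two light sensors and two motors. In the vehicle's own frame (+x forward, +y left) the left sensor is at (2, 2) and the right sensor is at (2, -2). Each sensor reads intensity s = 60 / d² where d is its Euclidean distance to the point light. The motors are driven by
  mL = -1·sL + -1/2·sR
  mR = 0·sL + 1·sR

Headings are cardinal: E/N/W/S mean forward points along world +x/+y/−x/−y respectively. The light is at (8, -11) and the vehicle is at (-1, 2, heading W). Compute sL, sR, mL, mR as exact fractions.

left sensor world pos  = (-3, 0); dL² = 242
right sensor world pos = (-3, 4); dR² = 346
sL = 60/242 = 30/121
sR = 60/346 = 30/173
mL = -1·sL + -1/2·sR = -7005/20933
mR = 0·sL + 1·sR = 30/173

30/121 30/173 -7005/20933 30/173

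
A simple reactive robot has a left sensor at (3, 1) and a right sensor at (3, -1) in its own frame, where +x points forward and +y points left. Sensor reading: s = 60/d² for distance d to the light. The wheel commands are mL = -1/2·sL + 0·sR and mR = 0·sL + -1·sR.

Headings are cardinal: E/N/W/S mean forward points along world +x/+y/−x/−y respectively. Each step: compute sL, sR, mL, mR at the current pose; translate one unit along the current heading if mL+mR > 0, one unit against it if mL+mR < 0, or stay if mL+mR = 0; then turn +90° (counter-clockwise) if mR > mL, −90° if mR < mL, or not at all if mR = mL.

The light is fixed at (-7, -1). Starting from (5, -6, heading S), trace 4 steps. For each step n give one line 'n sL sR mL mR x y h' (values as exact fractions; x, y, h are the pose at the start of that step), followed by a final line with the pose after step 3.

n=0: pose=(5,-6,S); sL=60/233, sR=12/37; mL=-30/233, mR=-12/37; mL+mR=-3906/8621 → advance -1; mR−mL=-1686/8621 → turn -1·90°
n=1: pose=(5,-5,W); sL=30/53, sR=2/3; mL=-15/53, mR=-2/3; mL+mR=-151/159 → advance -1; mR−mL=-61/159 → turn -1·90°
n=2: pose=(6,-5,N); sL=12/29, sR=60/197; mL=-6/29, mR=-60/197; mL+mR=-2922/5713 → advance -1; mR−mL=-558/5713 → turn -1·90°
n=3: pose=(6,-6,E); sL=15/68, sR=15/73; mL=-15/136, mR=-15/73; mL+mR=-3135/9928 → advance -1; mR−mL=-945/9928 → turn -1·90°

0 60/233 12/37 -30/233 -12/37 5 -6 S
1 30/53 2/3 -15/53 -2/3 5 -5 W
2 12/29 60/197 -6/29 -60/197 6 -5 N
3 15/68 15/73 -15/136 -15/73 6 -6 E
final 5 -6 S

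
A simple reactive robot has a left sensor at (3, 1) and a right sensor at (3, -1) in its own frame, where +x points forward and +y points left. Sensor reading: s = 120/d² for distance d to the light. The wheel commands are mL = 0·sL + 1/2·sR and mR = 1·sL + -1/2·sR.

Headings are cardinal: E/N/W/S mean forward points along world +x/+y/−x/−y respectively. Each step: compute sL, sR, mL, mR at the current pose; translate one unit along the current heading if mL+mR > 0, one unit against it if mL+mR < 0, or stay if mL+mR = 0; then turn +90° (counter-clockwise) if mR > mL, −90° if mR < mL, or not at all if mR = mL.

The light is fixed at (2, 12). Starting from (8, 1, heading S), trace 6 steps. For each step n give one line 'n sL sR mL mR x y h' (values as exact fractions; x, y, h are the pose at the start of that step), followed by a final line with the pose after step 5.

n=0: pose=(8,1,S); sL=24/49, sR=120/221; mL=60/221, mR=2364/10829; mL+mR=24/49 → advance +1; mR−mL=-576/10829 → turn -1·90°
n=1: pose=(8,0,W); sL=60/89, sR=12/13; mL=6/13, mR=246/1157; mL+mR=60/89 → advance +1; mR−mL=-288/1157 → turn -1·90°
n=2: pose=(7,0,N); sL=120/97, sR=40/39; mL=20/39, mR=2740/3783; mL+mR=120/97 → advance +1; mR−mL=800/3783 → turn +1·90°
n=3: pose=(7,1,W); sL=30/37, sR=15/13; mL=15/26, mR=225/962; mL+mR=30/37 → advance +1; mR−mL=-165/481 → turn -1·90°
n=4: pose=(6,1,N); sL=120/73, sR=120/89; mL=60/89, mR=6300/6497; mL+mR=120/73 → advance +1; mR−mL=1920/6497 → turn +1·90°
n=5: pose=(6,2,W); sL=60/61, sR=60/41; mL=30/41, mR=630/2501; mL+mR=60/61 → advance +1; mR−mL=-1200/2501 → turn -1·90°

0 24/49 120/221 60/221 2364/10829 8 1 S
1 60/89 12/13 6/13 246/1157 8 0 W
2 120/97 40/39 20/39 2740/3783 7 0 N
3 30/37 15/13 15/26 225/962 7 1 W
4 120/73 120/89 60/89 6300/6497 6 1 N
5 60/61 60/41 30/41 630/2501 6 2 W
final 5 2 N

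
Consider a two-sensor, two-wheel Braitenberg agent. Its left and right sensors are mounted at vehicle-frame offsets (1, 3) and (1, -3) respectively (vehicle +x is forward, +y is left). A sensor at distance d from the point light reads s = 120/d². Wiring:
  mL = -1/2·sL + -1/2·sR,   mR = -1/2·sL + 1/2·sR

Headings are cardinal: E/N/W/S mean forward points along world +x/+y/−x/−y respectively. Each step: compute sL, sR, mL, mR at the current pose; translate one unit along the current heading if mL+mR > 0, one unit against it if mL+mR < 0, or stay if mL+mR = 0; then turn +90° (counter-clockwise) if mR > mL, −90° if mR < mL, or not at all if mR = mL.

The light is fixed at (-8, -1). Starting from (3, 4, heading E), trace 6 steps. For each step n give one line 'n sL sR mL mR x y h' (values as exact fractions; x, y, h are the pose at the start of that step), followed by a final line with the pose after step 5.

0 15/26 30/37 -1335/1924 225/1924 3 4 E
1 24/17 24/41 -696/697 -288/697 2 4 N
2 60/41 12/13 -636/533 -144/533 2 3 W
3 24/41 120/73 -3336/2993 1584/2993 3 3 S
4 15/26 30/37 -1335/1924 225/1924 3 4 E
5 24/17 24/41 -696/697 -288/697 2 4 N
final 2 3 W

n=0: pose=(3,4,E); sL=15/26, sR=30/37; mL=-1335/1924, mR=225/1924; mL+mR=-15/26 → advance -1; mR−mL=30/37 → turn +1·90°
n=1: pose=(2,4,N); sL=24/17, sR=24/41; mL=-696/697, mR=-288/697; mL+mR=-24/17 → advance -1; mR−mL=24/41 → turn +1·90°
n=2: pose=(2,3,W); sL=60/41, sR=12/13; mL=-636/533, mR=-144/533; mL+mR=-60/41 → advance -1; mR−mL=12/13 → turn +1·90°
n=3: pose=(3,3,S); sL=24/41, sR=120/73; mL=-3336/2993, mR=1584/2993; mL+mR=-24/41 → advance -1; mR−mL=120/73 → turn +1·90°
n=4: pose=(3,4,E); sL=15/26, sR=30/37; mL=-1335/1924, mR=225/1924; mL+mR=-15/26 → advance -1; mR−mL=30/37 → turn +1·90°
n=5: pose=(2,4,N); sL=24/17, sR=24/41; mL=-696/697, mR=-288/697; mL+mR=-24/17 → advance -1; mR−mL=24/41 → turn +1·90°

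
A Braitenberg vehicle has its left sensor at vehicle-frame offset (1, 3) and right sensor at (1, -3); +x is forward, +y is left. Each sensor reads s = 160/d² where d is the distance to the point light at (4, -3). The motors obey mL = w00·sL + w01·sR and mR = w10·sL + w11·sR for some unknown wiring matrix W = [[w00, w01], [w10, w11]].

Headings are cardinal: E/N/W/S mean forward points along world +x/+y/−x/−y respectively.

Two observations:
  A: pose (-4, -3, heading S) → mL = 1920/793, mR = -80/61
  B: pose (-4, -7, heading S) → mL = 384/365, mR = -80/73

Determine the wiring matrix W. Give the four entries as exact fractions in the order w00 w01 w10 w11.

1/2 -1/2 0 -1

obs A: pose=(-4,-3,S) → sL=80/13, sR=80/61, mL=1920/793, mR=-80/61
obs B: pose=(-4,-7,S) → sL=16/5, sR=80/73, mL=384/365, mR=-80/73
sensor matrix S = [[80/13, 80/61], [16/5, 80/73]]; det S = 147456/57889
solve [mL_A; mL_B] = S·[w00; w01] and [mR_A; mR_B] = S·[w10; w11]:
  w00 = 1/2, w01 = -1/2, w10 = 0, w11 = -1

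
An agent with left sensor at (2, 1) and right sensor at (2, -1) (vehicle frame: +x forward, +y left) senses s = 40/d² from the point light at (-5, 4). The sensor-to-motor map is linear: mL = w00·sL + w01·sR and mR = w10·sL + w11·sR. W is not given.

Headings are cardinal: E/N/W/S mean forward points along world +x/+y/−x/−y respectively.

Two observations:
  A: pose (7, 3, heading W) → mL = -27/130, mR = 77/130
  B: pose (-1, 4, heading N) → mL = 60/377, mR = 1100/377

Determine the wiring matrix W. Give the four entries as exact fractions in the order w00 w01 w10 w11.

1/2 -1 1/2 1

obs A: pose=(7,3,W) → sL=5/13, sR=2/5, mL=-27/130, mR=77/130
obs B: pose=(-1,4,N) → sL=40/13, sR=40/29, mL=60/377, mR=1100/377
sensor matrix S = [[5/13, 2/5], [40/13, 40/29]]; det S = -264/377
solve [mL_A; mL_B] = S·[w00; w01] and [mR_A; mR_B] = S·[w10; w11]:
  w00 = 1/2, w01 = -1, w10 = 1/2, w11 = 1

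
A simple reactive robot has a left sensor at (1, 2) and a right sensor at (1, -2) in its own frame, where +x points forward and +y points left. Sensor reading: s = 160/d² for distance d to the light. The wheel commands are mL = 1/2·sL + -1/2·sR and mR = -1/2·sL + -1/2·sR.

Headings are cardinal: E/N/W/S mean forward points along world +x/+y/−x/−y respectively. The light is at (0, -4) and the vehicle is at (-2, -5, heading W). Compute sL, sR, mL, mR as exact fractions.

left sensor world pos  = (-3, -7); dL² = 18
right sensor world pos = (-3, -3); dR² = 10
sL = 160/18 = 80/9
sR = 160/10 = 16
mL = 1/2·sL + -1/2·sR = -32/9
mR = -1/2·sL + -1/2·sR = -112/9

80/9 16 -32/9 -112/9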